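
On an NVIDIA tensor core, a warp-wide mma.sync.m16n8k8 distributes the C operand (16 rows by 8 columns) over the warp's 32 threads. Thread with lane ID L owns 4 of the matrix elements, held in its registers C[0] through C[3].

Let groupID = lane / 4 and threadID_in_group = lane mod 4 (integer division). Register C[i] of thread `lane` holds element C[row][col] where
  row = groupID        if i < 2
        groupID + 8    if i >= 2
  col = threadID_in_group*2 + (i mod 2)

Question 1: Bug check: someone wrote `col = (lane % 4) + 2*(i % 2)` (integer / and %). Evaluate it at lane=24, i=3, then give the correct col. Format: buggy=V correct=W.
buggy=2 correct=1

`(lane % 4) + 2*(i % 2)`[24,3]→2
L=24→G=24>>2=6, T=24&3=0
[3]→row 6+8=14  col 0·2+1=1
col: 2 vs 1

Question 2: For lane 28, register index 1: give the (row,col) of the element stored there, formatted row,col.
7,1

lane 28: grp=7 (28/4), tig=0 (28%4)
i=1: r=7+0=7, c=0*2+1=1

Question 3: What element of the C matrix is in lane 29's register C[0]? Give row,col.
lane 29⇒29/4=7, 29 mod 4=1
i=0  r:7+0⇒7  c:2·1+0⇒2

7,2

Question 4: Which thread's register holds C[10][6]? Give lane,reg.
r: 10->gid=2,r8=1  c: 6->tid=3,i&1=0
L=2*4+3=11  i=1*2+0=2

11,2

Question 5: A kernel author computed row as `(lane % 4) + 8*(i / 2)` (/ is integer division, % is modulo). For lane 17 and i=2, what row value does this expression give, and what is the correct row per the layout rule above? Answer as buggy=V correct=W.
buggy=9 correct=12

`(lane % 4) + 8*(i / 2)`[17,2]→9
L=17→G=17>>2=4, T=17&3=1
[2]→row 4+8=12  col 1·2+0=2
row: 9 vs 12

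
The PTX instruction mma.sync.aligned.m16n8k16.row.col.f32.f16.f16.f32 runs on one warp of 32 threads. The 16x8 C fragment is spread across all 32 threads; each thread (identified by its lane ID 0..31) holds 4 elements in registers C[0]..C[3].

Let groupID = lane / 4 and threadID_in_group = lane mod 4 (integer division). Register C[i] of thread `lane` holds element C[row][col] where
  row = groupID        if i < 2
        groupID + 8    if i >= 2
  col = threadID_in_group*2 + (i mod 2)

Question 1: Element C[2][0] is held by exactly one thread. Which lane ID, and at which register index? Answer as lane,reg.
8,0

r=2->g=2,rb=0  c=0->t=0,b0=0
L=2*4+0=8  i=0*2+0=0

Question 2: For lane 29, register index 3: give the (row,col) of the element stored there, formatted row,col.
15,3

L=29->gid=29>>2=7, tid=29&3=1
[3]->row 7+8=15  col 1·2+1=3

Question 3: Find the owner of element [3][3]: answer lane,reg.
13,1

r=3⇒gr=3,Rb=0  c=3⇒th=1,odd=1
L=3*4+1=13  i=0*2+1=1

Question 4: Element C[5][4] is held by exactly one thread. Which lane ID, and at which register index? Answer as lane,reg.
22,0

r=5⇒gr=5,Rb=0  c=4⇒th=2,odd=0
L=5*4+2=22  i=0*2+0=0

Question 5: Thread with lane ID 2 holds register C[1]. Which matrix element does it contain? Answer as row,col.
L=2->gid=2>>2=0, tid=2&3=2
[1]->row 0+0=0  col 2·2+1=5

0,5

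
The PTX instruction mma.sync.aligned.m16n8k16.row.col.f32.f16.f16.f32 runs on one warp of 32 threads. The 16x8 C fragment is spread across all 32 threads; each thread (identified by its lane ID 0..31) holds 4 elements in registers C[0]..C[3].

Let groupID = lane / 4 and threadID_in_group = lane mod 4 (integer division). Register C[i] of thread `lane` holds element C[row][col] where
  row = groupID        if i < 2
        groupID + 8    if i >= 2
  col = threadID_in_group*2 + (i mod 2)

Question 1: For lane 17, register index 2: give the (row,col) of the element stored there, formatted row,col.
12,2

L=17=>grp=17>>2=4, tig=17&3=1
[2]=>row 4+8=12  col 1·2+0=2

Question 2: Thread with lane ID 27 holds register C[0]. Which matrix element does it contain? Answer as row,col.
lane 27: g=6 (27/4), t=3 (27%4)
i=0: r=6+0=6, c=3*2+0=6

6,6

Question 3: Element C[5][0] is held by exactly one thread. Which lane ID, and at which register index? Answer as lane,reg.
20,0

r: 5->gid=5,r8=0  c: 0->tid=0,i&1=0
L=5*4+0=20  i=0*2+0=0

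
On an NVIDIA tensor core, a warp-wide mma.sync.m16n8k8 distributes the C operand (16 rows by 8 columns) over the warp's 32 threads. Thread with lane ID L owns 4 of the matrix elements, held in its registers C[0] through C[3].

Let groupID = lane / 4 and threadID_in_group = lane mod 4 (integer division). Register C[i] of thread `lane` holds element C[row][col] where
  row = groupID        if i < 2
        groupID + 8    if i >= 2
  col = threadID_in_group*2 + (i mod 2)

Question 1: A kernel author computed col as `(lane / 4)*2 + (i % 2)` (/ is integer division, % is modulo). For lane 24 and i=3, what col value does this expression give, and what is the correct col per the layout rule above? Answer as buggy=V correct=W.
buggy=13 correct=1

`(lane / 4)*2 + (i % 2)`[24,3]->13
lane 24->24/4=6, 24 mod 4=0
i=3  r:6+8->14  c:2·0+1->1
col: 13 vs 1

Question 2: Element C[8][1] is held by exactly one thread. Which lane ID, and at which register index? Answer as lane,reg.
0,3

r: 8->gid=0,r8=1  c: 1->tid=0,i&1=1
L=0*4+0=0  i=1*2+1=3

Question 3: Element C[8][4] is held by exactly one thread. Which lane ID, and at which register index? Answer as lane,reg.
2,2

r: 8->gid=0,r8=1  c: 4->tid=2,i&1=0
L=0*4+2=2  i=1*2+0=2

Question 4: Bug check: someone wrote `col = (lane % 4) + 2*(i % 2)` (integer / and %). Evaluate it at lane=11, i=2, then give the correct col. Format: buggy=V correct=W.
buggy=3 correct=6

`(lane % 4) + 2*(i % 2)`[11,2]=>3
11: grp=2,tig=3
[2] (2+8,3*2+0) = (10,6)
col: 3 vs 6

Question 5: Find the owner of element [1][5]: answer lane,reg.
6,1

r=1->g=1,rb=0  c=5->t=2,b0=1
L=1*4+2=6  i=0*2+1=1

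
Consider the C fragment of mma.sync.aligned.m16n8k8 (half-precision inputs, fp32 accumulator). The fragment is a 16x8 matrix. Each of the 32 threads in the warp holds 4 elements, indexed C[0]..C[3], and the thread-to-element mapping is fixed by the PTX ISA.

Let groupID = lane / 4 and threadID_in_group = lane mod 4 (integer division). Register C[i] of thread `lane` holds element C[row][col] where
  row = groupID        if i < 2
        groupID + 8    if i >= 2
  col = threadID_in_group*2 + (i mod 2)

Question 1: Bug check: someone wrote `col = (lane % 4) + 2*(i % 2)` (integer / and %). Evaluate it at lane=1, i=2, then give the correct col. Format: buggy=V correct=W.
buggy=1 correct=2

`(lane % 4) + 2*(i % 2)`[1,2]⇒1
lane 1⇒1/4=0, 1 mod 4=1
i=2  r:0+8⇒8  c:2·1+0⇒2
col: 1 vs 2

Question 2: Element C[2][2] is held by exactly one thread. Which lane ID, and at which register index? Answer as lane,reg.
r=2→G=2,rhi=0  c=2→T=1,p=0
L=2*4+1=9  i=0*2+0=0

9,0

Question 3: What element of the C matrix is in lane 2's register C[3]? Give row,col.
8,5

lane 2: G=0 (2/4), T=2 (2%4)
i=3: r=0+8=8, c=2*2+1=5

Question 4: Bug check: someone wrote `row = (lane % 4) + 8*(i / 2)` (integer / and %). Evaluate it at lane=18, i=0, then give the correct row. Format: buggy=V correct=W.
buggy=2 correct=4

`(lane % 4) + 8*(i / 2)`[18,0]→2
L=18→G=18>>2=4, T=18&3=2
[0]→row 4+0=4  col 2·2+0=4
row: 2 vs 4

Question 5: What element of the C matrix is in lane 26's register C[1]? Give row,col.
6,5

L=26→G=26>>2=6, T=26&3=2
[1]→row 6+0=6  col 2·2+1=5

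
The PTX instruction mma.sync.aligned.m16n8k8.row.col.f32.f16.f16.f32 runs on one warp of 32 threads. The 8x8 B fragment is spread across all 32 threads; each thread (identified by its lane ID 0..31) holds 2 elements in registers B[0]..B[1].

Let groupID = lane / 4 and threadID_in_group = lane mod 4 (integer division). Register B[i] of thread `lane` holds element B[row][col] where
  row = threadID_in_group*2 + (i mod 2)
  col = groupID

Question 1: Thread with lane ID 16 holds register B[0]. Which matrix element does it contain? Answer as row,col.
lane 16->16/4=4, 16 mod 4=0
i=0  r:2·0+0->0  c:4

0,4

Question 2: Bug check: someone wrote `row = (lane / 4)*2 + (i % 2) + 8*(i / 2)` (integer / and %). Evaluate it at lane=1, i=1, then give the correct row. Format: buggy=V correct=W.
buggy=1 correct=3

`(lane / 4)*2 + (i % 2) + 8*(i / 2)`[1,1]→1
lane 1: G=0 (1/4), T=1 (1%4)
i=1: r=1*2+1=3, c=G=0
row: 1 vs 3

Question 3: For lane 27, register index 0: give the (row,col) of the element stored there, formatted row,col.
27: gid=6,tid=3
[0] (3*2+0,6) = (6,6)

6,6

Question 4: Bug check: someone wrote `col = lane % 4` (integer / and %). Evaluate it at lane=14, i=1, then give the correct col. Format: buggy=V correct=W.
buggy=2 correct=3

`lane % 4`[14,1]⇒2
lane 14: gr=3 (14/4), th=2 (14%4)
i=1: r=2*2+1=5, c=gr=3
col: 2 vs 3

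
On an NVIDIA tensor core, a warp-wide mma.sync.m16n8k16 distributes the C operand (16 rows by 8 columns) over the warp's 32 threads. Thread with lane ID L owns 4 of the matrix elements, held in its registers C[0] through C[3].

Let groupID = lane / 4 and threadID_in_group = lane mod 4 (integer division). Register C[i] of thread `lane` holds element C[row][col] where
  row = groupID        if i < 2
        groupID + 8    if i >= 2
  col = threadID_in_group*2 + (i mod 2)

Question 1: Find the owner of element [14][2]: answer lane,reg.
25,2

r=14→G=6,rhi=1  c=2→T=1,p=0
L=6*4+1=25  i=1*2+0=2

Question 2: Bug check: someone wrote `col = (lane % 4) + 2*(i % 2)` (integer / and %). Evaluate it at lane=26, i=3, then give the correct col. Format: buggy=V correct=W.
buggy=4 correct=5

`(lane % 4) + 2*(i % 2)`[26,3]⇒4
L=26⇒gr=26>>2=6, th=26&3=2
[3]⇒row 6+8=14  col 2·2+1=5
col: 4 vs 5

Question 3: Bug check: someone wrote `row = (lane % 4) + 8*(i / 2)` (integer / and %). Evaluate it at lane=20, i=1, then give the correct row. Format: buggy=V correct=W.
buggy=0 correct=5

`(lane % 4) + 8*(i / 2)`[20,1]⇒0
20: gr=5,th=0
[1] (5+0,0*2+1) = (5,1)
row: 0 vs 5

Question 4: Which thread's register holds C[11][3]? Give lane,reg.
13,3

r=11→G=3,rhi=1  c=3→T=1,p=1
L=3*4+1=13  i=1*2+1=3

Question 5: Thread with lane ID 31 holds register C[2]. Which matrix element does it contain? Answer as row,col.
15,6

lane 31=>31/4=7, 31 mod 4=3
i=2  r:7+8=>15  c:2·3+0=>6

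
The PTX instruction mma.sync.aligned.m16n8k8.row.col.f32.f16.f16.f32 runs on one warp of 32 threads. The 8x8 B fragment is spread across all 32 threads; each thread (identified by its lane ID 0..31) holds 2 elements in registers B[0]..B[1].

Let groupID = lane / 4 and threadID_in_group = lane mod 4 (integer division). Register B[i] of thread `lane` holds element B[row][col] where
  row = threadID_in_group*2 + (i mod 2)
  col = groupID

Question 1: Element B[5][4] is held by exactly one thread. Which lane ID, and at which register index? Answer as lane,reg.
18,1

c: 4->gid=4  r: 5->tid=2,i&1=1
L=4*4+2=18  i=1=1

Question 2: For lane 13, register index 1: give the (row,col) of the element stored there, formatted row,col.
3,3

13: gr=3,th=1
[1] (1*2+1,3) = (3,3)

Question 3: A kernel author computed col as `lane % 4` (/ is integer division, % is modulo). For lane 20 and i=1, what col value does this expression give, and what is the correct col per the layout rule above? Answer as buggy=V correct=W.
`lane % 4`[20,1]->0
lane 20: g=5 (20/4), t=0 (20%4)
i=1: r=0*2+1=1, c=g=5
col: 0 vs 5

buggy=0 correct=5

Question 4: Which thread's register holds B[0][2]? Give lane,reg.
c: 2->gid=2  r: 0->tid=0,i&1=0
L=2*4+0=8  i=0=0

8,0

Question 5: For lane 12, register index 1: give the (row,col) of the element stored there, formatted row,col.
lane 12=>12/4=3, 12 mod 4=0
i=1  r:2·0+1=>1  c:3

1,3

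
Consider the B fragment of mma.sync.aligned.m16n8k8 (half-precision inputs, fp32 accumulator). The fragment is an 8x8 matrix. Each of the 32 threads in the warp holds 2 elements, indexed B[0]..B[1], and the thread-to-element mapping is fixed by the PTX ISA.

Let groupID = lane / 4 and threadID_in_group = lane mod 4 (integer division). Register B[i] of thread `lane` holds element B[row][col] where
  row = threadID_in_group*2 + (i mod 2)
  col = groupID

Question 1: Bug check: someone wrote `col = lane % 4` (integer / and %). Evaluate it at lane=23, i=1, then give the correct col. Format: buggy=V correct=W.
`lane % 4`[23,1]->3
lane 23->23/4=5, 23 mod 4=3
i=1  r:2·3+1->7  c:5
col: 3 vs 5

buggy=3 correct=5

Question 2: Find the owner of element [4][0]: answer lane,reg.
c=0->g=0  r=4->t=2,b0=0
L=0*4+2=2  i=0=0

2,0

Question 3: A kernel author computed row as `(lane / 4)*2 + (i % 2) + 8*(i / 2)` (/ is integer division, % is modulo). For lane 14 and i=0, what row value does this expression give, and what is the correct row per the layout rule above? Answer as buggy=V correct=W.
buggy=6 correct=4

`(lane / 4)*2 + (i % 2) + 8*(i / 2)`[14,0]→6
lane 14→14/4=3, 14 mod 4=2
i=0  r:2·2+0→4  c:3
row: 6 vs 4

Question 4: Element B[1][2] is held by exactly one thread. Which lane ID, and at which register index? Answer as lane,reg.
c=2⇒gr=2  r=1⇒th=0,odd=1
L=2*4+0=8  i=1=1

8,1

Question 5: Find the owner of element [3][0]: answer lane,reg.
1,1

c=0→G=0  r=3→T=1,p=1
L=0*4+1=1  i=1=1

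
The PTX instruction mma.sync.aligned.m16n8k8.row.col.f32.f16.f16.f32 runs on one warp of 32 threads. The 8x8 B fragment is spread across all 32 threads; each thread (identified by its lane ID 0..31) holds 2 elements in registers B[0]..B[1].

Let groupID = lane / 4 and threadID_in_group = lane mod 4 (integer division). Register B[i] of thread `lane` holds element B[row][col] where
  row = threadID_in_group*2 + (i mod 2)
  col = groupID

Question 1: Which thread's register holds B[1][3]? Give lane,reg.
c=3→G=3  r=1→T=0,p=1
L=3*4+0=12  i=1=1

12,1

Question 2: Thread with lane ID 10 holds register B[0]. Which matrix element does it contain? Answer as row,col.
lane 10: gr=2 (10/4), th=2 (10%4)
i=0: r=2*2+0=4, c=gr=2

4,2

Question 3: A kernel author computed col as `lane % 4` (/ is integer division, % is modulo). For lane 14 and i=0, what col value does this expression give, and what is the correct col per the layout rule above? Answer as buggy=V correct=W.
buggy=2 correct=3

`lane % 4`[14,0]⇒2
lane 14⇒14/4=3, 14 mod 4=2
i=0  r:2·2+0⇒4  c:3
col: 2 vs 3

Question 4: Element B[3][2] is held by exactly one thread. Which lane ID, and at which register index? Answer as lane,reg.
9,1

c=2→G=2  r=3→T=1,p=1
L=2*4+1=9  i=1=1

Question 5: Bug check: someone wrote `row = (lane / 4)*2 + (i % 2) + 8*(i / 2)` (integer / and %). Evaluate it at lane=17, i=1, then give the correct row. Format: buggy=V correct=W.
buggy=9 correct=3

`(lane / 4)*2 + (i % 2) + 8*(i / 2)`[17,1]->9
L=17->gid=17>>2=4, tid=17&3=1
[1]->row 1·2+1=3  col gid=4
row: 9 vs 3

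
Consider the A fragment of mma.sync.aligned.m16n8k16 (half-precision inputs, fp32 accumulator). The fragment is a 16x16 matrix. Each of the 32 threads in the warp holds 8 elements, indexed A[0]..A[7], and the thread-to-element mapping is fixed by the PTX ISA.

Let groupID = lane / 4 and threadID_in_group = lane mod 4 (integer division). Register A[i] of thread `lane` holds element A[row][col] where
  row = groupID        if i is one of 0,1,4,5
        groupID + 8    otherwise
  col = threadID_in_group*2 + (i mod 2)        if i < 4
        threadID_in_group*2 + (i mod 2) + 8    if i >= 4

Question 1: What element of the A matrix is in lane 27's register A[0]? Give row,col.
27: G=6,T=3
[0] (6+0,3*2+0+0) = (6,6)

6,6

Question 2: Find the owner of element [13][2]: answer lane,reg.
r:13=>grp=5,rB=1  c:2=>cB=0,tig=1,lo=0
L=5*4+1=21  i=0*4+1*2+0=2

21,2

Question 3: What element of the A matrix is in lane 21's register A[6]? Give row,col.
21: gid=5,tid=1
[6] (5+8,1*2+0+8) = (13,10)

13,10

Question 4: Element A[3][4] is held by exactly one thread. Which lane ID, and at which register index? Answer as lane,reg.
r=3→G=3,rhi=0  c=4→chi=0,T=2,p=0
L=3*4+2=14  i=0*4+0*2+0=0

14,0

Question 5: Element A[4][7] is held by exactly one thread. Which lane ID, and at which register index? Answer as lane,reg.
19,1

r=4→G=4,rhi=0  c=7→chi=0,T=3,p=1
L=4*4+3=19  i=0*4+0*2+1=1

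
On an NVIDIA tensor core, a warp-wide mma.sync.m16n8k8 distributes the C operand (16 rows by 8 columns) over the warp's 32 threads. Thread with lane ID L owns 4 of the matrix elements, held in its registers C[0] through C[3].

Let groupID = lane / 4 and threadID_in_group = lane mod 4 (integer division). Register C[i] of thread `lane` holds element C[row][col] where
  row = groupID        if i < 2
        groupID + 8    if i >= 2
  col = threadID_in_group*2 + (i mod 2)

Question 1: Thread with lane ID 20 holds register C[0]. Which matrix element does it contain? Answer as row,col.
5,0

L=20->gid=20>>2=5, tid=20&3=0
[0]->row 5+0=5  col 0·2+0=0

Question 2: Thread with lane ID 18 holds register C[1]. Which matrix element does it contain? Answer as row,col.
4,5

lane 18⇒18/4=4, 18 mod 4=2
i=1  r:4+0⇒4  c:2·2+1⇒5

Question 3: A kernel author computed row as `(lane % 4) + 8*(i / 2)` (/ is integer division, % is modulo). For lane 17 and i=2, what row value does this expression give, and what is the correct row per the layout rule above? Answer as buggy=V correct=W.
buggy=9 correct=12

`(lane % 4) + 8*(i / 2)`[17,2]->9
17: g=4,t=1
[2] (4+8,1*2+0) = (12,2)
row: 9 vs 12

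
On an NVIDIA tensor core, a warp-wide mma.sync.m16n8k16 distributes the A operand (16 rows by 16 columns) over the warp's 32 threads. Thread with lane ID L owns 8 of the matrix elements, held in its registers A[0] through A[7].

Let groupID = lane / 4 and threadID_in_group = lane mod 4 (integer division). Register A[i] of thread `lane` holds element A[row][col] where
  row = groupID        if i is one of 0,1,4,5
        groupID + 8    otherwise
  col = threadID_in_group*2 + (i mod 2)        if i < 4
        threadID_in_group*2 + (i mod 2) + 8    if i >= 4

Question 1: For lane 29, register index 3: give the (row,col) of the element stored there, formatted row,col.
lane 29: grp=7 (29/4), tig=1 (29%4)
i=3: r=7+8=15, c=1*2+1+0=3

15,3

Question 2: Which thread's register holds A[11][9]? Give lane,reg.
12,7

r: 11->gid=3,r8=1  c: 9->c8=1,tid=0,i&1=1
L=3*4+0=12  i=1*4+1*2+1=7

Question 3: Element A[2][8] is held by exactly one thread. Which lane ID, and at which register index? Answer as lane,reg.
8,4

r=2⇒gr=2,Rb=0  c=8⇒Cb=1,th=0,odd=0
L=2*4+0=8  i=1*4+0*2+0=4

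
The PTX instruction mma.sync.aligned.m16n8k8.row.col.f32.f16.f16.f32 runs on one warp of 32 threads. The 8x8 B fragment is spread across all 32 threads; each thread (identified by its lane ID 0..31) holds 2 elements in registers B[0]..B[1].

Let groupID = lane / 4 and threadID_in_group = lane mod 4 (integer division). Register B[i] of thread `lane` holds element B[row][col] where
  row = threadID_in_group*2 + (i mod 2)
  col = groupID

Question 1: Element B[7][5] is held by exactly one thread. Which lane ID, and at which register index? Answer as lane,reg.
23,1

c: 5->gid=5  r: 7->tid=3,i&1=1
L=5*4+3=23  i=1=1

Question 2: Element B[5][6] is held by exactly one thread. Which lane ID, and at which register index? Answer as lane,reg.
26,1

c:6=>grp=6  r:5=>tig=2,lo=1
L=6*4+2=26  i=1=1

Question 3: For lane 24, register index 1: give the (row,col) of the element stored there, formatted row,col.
lane 24⇒24/4=6, 24 mod 4=0
i=1  r:2·0+1⇒1  c:6

1,6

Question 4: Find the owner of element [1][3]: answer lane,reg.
12,1

c=3->g=3  r=1->t=0,b0=1
L=3*4+0=12  i=1=1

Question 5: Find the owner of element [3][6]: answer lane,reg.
25,1

c=6→G=6  r=3→T=1,p=1
L=6*4+1=25  i=1=1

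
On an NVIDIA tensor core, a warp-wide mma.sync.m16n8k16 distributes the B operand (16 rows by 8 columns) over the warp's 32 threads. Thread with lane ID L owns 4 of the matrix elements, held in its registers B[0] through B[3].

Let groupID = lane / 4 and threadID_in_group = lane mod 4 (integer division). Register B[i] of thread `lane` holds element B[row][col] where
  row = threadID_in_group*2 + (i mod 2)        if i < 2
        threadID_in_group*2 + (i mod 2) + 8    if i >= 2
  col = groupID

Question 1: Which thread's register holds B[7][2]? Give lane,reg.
c=2→G=2  r=7→rhi=0,T=3,p=1
L=2*4+3=11  i=0*2+1=1

11,1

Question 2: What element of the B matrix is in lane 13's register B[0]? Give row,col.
2,3

lane 13=>13/4=3, 13 mod 4=1
i=0  r:2·1+0+0=>2  c:3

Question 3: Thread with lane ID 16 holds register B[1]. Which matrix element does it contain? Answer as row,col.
1,4

lane 16: gid=4 (16/4), tid=0 (16%4)
i=1: r=0*2+1+0=1, c=gid=4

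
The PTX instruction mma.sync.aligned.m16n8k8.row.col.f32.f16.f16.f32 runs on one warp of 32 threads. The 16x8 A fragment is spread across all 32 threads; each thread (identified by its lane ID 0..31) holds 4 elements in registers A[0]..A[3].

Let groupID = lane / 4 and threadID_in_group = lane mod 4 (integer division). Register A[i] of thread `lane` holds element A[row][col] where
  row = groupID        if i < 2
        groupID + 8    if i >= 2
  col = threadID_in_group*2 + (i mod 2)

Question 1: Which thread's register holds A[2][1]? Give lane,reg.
r=2⇒gr=2,Rb=0  c=1⇒th=0,odd=1
L=2*4+0=8  i=0*2+1=1

8,1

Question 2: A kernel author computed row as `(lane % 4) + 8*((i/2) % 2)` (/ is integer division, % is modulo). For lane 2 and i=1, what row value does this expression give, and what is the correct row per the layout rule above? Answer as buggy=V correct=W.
buggy=2 correct=0

`(lane % 4) + 8*((i/2) % 2)`[2,1]->2
lane 2: gid=0 (2/4), tid=2 (2%4)
i=1: r=0+0=0, c=2*2+1=5
row: 2 vs 0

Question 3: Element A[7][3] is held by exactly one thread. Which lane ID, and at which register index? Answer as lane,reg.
r=7→G=7,rhi=0  c=3→T=1,p=1
L=7*4+1=29  i=0*2+1=1

29,1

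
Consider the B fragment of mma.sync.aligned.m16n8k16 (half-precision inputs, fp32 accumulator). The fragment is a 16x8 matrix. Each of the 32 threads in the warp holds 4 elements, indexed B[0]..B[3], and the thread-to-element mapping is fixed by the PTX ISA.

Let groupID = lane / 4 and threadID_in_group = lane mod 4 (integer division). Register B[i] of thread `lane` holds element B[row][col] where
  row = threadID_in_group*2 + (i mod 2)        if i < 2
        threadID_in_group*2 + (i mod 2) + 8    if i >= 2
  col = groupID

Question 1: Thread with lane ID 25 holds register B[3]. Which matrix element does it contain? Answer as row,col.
11,6

25: gid=6,tid=1
[3] (1*2+1+8,6) = (11,6)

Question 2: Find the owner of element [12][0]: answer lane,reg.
c=0->g=0  r=12->rb=1,t=2,b0=0
L=0*4+2=2  i=1*2+0=2

2,2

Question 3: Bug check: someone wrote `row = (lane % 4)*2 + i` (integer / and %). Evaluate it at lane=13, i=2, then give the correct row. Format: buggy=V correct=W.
buggy=4 correct=10

`(lane % 4)*2 + i`[13,2]=>4
13: grp=3,tig=1
[2] (1*2+0+8,3) = (10,3)
row: 4 vs 10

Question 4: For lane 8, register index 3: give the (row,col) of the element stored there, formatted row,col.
lane 8->8/4=2, 8 mod 4=0
i=3  r:2·0+1+8->9  c:2

9,2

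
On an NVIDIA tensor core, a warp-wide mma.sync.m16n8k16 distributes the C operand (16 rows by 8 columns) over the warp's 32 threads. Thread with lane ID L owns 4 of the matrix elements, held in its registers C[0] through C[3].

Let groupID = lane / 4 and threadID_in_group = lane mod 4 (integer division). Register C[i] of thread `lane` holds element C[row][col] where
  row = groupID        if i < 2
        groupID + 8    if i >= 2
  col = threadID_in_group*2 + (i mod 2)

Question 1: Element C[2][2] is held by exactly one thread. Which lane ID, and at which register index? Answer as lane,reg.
9,0

r=2->g=2,rb=0  c=2->t=1,b0=0
L=2*4+1=9  i=0*2+0=0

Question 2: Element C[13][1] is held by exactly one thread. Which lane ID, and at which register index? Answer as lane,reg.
20,3

r: 13->gid=5,r8=1  c: 1->tid=0,i&1=1
L=5*4+0=20  i=1*2+1=3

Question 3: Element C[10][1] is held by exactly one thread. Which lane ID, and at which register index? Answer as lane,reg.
r=10⇒gr=2,Rb=1  c=1⇒th=0,odd=1
L=2*4+0=8  i=1*2+1=3

8,3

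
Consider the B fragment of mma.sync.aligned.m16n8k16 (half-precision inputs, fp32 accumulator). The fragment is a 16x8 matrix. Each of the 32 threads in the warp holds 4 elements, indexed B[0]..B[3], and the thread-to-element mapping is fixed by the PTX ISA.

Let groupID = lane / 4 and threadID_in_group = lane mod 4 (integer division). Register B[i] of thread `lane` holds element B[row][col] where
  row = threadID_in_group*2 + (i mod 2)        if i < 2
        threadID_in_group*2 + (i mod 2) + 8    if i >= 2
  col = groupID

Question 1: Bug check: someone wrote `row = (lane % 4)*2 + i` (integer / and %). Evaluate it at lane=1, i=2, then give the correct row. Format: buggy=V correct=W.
buggy=4 correct=10

`(lane % 4)*2 + i`[1,2]=>4
L=1=>grp=1>>2=0, tig=1&3=1
[2]=>row 1·2+0+8=10  col grp=0
row: 4 vs 10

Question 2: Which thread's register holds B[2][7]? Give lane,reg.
c=7->g=7  r=2->rb=0,t=1,b0=0
L=7*4+1=29  i=0*2+0=0

29,0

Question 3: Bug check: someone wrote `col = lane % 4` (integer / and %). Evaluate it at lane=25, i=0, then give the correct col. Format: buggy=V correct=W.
buggy=1 correct=6

`lane % 4`[25,0]->1
lane 25: g=6 (25/4), t=1 (25%4)
i=0: r=1*2+0+0=2, c=g=6
col: 1 vs 6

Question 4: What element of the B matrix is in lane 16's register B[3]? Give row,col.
L=16⇒gr=16>>2=4, th=16&3=0
[3]⇒row 0·2+1+8=9  col gr=4

9,4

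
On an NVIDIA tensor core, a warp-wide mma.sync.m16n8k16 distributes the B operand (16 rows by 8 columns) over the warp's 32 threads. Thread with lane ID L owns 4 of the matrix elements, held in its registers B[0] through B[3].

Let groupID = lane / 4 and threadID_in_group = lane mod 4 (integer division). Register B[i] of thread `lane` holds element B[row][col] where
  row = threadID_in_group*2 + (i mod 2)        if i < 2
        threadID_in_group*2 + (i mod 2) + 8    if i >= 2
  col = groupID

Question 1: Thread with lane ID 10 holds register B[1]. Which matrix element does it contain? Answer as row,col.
5,2

lane 10->10/4=2, 10 mod 4=2
i=1  r:2·2+1+0->5  c:2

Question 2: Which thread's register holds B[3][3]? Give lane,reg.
c=3⇒gr=3  r=3⇒Rb=0,th=1,odd=1
L=3*4+1=13  i=0*2+1=1

13,1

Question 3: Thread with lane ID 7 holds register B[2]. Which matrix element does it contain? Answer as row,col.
lane 7: G=1 (7/4), T=3 (7%4)
i=2: r=3*2+0+8=14, c=G=1

14,1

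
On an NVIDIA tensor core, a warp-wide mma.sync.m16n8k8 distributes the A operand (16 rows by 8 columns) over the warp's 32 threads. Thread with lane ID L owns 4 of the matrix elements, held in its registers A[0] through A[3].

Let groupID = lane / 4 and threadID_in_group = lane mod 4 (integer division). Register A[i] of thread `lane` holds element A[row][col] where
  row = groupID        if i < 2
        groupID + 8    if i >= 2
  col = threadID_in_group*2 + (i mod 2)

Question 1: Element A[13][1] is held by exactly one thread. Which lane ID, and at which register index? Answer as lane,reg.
r=13->g=5,rb=1  c=1->t=0,b0=1
L=5*4+0=20  i=1*2+1=3

20,3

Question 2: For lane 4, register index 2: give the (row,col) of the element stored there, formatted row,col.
L=4->g=4>>2=1, t=4&3=0
[2]->row 1+8=9  col 0·2+0=0

9,0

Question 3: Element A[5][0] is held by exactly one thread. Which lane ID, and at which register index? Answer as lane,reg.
r=5⇒gr=5,Rb=0  c=0⇒th=0,odd=0
L=5*4+0=20  i=0*2+0=0

20,0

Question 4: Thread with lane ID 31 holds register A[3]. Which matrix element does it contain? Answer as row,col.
L=31->gid=31>>2=7, tid=31&3=3
[3]->row 7+8=15  col 3·2+1=7

15,7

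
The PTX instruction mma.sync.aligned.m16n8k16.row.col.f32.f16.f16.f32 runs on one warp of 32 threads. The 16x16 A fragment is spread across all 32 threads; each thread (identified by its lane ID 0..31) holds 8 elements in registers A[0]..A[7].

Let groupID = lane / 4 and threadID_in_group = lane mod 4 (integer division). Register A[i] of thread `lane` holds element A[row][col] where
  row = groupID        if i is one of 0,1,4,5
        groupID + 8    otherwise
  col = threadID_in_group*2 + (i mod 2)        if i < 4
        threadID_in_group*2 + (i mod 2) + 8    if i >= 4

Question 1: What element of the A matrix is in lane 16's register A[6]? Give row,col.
lane 16⇒16/4=4, 16 mod 4=0
i=6  r:4+8⇒12  c:2·0+0+8⇒8

12,8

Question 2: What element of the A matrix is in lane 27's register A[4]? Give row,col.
27: grp=6,tig=3
[4] (6+0,3*2+0+8) = (6,14)

6,14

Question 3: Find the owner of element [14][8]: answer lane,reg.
r: 14->gid=6,r8=1  c: 8->c8=1,tid=0,i&1=0
L=6*4+0=24  i=1*4+1*2+0=6

24,6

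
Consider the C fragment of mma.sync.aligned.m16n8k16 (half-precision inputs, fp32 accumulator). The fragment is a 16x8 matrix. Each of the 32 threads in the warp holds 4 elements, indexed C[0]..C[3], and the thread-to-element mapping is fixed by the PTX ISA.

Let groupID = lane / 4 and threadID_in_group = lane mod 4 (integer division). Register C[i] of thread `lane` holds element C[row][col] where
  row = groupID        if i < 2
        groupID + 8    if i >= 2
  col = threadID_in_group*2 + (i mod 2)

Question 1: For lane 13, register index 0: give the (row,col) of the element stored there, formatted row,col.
lane 13: grp=3 (13/4), tig=1 (13%4)
i=0: r=3+0=3, c=1*2+0=2

3,2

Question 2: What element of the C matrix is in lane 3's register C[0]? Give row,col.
0,6

lane 3=>3/4=0, 3 mod 4=3
i=0  r:0+0=>0  c:2·3+0=>6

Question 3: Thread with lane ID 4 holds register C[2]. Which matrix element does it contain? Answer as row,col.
L=4->gid=4>>2=1, tid=4&3=0
[2]->row 1+8=9  col 0·2+0=0

9,0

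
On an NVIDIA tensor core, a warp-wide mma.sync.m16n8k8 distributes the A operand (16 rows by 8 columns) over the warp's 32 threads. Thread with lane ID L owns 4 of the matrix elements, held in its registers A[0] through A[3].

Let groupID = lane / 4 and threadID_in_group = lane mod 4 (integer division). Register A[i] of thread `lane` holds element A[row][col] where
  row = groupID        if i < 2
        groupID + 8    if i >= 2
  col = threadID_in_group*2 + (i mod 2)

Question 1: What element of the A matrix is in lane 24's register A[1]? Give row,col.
6,1

lane 24=>24/4=6, 24 mod 4=0
i=1  r:6+0=>6  c:2·0+1=>1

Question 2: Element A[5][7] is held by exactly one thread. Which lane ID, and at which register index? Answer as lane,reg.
23,1

r: 5->gid=5,r8=0  c: 7->tid=3,i&1=1
L=5*4+3=23  i=0*2+1=1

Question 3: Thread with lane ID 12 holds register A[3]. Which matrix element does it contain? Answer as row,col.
11,1

L=12->g=12>>2=3, t=12&3=0
[3]->row 3+8=11  col 0·2+1=1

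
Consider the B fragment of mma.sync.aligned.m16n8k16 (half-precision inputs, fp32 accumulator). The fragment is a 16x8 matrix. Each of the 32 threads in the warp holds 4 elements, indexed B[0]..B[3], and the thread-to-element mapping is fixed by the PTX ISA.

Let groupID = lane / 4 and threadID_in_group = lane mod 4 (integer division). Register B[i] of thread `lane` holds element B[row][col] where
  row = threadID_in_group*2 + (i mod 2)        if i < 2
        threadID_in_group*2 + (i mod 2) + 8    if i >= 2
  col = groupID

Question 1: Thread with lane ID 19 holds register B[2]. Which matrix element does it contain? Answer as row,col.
19: gr=4,th=3
[2] (3*2+0+8,4) = (14,4)

14,4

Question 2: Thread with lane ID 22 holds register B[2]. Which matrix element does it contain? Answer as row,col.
lane 22->22/4=5, 22 mod 4=2
i=2  r:2·2+0+8->12  c:5

12,5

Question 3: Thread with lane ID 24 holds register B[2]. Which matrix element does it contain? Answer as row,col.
8,6

24: grp=6,tig=0
[2] (0*2+0+8,6) = (8,6)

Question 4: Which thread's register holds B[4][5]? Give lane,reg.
22,0

c=5→G=5  r=4→rhi=0,T=2,p=0
L=5*4+2=22  i=0*2+0=0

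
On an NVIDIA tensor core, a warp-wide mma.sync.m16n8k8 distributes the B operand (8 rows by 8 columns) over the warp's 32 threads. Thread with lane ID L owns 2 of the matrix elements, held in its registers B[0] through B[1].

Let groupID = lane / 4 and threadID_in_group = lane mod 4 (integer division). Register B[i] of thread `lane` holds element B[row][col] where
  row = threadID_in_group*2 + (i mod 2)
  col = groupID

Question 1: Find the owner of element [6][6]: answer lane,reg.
27,0

c: 6->gid=6  r: 6->tid=3,i&1=0
L=6*4+3=27  i=0=0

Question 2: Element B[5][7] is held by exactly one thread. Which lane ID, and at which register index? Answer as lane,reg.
30,1

c: 7->gid=7  r: 5->tid=2,i&1=1
L=7*4+2=30  i=1=1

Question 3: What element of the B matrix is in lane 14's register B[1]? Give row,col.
14: g=3,t=2
[1] (2*2+1,3) = (5,3)

5,3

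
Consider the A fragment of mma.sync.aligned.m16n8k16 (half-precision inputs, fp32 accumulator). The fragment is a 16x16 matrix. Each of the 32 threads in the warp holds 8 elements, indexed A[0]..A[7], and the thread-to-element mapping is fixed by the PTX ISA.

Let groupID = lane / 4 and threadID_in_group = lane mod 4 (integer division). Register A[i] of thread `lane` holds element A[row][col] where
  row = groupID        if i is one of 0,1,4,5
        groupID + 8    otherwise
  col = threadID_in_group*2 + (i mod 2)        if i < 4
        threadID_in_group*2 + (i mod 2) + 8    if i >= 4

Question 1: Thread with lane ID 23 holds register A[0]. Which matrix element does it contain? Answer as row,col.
5,6

23: gr=5,th=3
[0] (5+0,3*2+0+0) = (5,6)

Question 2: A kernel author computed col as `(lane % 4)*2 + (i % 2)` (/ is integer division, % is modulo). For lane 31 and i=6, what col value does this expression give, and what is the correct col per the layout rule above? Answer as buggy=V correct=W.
`(lane % 4)*2 + (i % 2)`[31,6]=>6
L=31=>grp=31>>2=7, tig=31&3=3
[6]=>row 7+8=15  col 3·2+0+8=14
col: 6 vs 14

buggy=6 correct=14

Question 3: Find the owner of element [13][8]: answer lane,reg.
r=13⇒gr=5,Rb=1  c=8⇒Cb=1,th=0,odd=0
L=5*4+0=20  i=1*4+1*2+0=6

20,6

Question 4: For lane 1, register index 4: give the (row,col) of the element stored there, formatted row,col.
0,10

lane 1⇒1/4=0, 1 mod 4=1
i=4  r:0+0⇒0  c:2·1+0+8⇒10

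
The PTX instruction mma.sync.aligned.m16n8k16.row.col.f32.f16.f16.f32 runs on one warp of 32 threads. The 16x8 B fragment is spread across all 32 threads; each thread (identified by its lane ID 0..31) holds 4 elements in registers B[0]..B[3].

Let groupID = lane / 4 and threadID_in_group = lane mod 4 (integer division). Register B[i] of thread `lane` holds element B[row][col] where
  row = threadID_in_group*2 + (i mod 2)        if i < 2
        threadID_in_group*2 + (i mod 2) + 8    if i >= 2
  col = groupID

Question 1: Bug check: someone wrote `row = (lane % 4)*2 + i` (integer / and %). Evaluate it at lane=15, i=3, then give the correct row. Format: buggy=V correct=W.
`(lane % 4)*2 + i`[15,3]->9
lane 15: g=3 (15/4), t=3 (15%4)
i=3: r=3*2+1+8=15, c=g=3
row: 9 vs 15

buggy=9 correct=15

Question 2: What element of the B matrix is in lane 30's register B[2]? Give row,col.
30: G=7,T=2
[2] (2*2+0+8,7) = (12,7)

12,7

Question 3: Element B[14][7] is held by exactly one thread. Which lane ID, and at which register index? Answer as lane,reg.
31,2

c=7->g=7  r=14->rb=1,t=3,b0=0
L=7*4+3=31  i=1*2+0=2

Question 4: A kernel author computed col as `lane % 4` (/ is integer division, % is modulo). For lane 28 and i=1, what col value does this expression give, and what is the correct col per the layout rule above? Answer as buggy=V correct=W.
`lane % 4`[28,1]→0
28: G=7,T=0
[1] (0*2+1+0,7) = (1,7)
col: 0 vs 7

buggy=0 correct=7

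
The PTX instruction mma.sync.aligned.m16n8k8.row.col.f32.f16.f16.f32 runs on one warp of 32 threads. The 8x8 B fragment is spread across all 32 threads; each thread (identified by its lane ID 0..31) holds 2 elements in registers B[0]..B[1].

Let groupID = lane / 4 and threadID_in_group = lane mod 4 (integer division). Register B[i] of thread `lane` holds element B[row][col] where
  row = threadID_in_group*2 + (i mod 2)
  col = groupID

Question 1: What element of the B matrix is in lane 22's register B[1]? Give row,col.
L=22⇒gr=22>>2=5, th=22&3=2
[1]⇒row 2·2+1=5  col gr=5

5,5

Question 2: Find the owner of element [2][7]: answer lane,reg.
29,0

c=7⇒gr=7  r=2⇒th=1,odd=0
L=7*4+1=29  i=0=0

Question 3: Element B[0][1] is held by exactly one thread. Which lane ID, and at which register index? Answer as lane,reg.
c:1=>grp=1  r:0=>tig=0,lo=0
L=1*4+0=4  i=0=0

4,0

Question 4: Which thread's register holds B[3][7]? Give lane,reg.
c=7→G=7  r=3→T=1,p=1
L=7*4+1=29  i=1=1

29,1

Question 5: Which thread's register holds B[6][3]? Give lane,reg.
c=3->g=3  r=6->t=3,b0=0
L=3*4+3=15  i=0=0

15,0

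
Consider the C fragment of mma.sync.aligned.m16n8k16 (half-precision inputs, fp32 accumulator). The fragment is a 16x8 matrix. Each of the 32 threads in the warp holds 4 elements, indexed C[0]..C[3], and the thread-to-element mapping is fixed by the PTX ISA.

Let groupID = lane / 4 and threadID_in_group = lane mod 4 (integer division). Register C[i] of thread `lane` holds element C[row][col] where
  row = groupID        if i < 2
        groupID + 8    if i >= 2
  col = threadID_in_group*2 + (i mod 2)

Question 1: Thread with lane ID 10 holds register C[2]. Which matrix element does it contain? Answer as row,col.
L=10→G=10>>2=2, T=10&3=2
[2]→row 2+8=10  col 2·2+0=4

10,4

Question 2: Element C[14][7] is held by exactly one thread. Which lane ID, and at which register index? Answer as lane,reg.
27,3

r: 14->gid=6,r8=1  c: 7->tid=3,i&1=1
L=6*4+3=27  i=1*2+1=3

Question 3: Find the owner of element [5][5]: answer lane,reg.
22,1

r=5→G=5,rhi=0  c=5→T=2,p=1
L=5*4+2=22  i=0*2+1=1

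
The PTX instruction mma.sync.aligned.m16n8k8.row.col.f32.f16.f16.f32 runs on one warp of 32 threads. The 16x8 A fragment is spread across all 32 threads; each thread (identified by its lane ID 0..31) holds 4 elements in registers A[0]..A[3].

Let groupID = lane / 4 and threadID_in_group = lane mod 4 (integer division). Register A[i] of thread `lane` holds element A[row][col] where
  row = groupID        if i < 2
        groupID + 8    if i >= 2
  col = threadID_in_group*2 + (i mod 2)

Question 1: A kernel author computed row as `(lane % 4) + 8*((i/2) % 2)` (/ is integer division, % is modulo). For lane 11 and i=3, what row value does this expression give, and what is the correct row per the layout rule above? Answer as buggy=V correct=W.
`(lane % 4) + 8*((i/2) % 2)`[11,3]->11
11: g=2,t=3
[3] (2+8,3*2+1) = (10,7)
row: 11 vs 10

buggy=11 correct=10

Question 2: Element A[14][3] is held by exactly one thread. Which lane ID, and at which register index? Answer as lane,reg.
r: 14->gid=6,r8=1  c: 3->tid=1,i&1=1
L=6*4+1=25  i=1*2+1=3

25,3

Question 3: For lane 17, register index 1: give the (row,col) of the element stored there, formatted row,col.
lane 17->17/4=4, 17 mod 4=1
i=1  r:4+0->4  c:2·1+1->3

4,3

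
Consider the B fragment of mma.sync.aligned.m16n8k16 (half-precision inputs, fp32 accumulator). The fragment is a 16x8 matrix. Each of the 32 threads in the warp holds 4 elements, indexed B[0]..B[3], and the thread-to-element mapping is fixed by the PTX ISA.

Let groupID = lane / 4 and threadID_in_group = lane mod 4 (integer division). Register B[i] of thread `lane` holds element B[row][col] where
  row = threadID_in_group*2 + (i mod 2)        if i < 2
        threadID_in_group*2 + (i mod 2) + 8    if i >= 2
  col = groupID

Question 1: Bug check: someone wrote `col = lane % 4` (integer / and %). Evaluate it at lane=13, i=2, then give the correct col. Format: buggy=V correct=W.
`lane % 4`[13,2]->1
13: gid=3,tid=1
[2] (1*2+0+8,3) = (10,3)
col: 1 vs 3

buggy=1 correct=3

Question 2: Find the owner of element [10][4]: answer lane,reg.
17,2

c=4->g=4  r=10->rb=1,t=1,b0=0
L=4*4+1=17  i=1*2+0=2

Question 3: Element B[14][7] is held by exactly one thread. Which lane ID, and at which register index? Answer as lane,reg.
c: 7->gid=7  r: 14->r8=1,tid=3,i&1=0
L=7*4+3=31  i=1*2+0=2

31,2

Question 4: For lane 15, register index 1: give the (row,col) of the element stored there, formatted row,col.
7,3

L=15=>grp=15>>2=3, tig=15&3=3
[1]=>row 3·2+1+0=7  col grp=3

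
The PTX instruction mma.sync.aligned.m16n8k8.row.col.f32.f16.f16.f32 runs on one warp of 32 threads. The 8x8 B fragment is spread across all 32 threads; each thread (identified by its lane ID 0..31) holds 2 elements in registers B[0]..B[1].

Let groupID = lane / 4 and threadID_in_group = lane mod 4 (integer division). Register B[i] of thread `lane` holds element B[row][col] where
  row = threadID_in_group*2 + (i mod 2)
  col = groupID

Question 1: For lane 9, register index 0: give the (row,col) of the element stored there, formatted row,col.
lane 9: gid=2 (9/4), tid=1 (9%4)
i=0: r=1*2+0=2, c=gid=2

2,2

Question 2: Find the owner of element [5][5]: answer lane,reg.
22,1

c=5→G=5  r=5→T=2,p=1
L=5*4+2=22  i=1=1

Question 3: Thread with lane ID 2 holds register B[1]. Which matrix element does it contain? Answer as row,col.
L=2→G=2>>2=0, T=2&3=2
[1]→row 2·2+1=5  col G=0

5,0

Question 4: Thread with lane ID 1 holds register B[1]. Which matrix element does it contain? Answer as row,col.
3,0

lane 1->1/4=0, 1 mod 4=1
i=1  r:2·1+1->3  c:0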